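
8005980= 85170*94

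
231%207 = 24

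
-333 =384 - 717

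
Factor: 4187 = 53^1*79^1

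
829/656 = 829/656 = 1.26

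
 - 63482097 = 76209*( - 833)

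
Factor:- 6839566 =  - 2^1 * 421^1*8123^1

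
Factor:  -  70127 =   -  23^1*3049^1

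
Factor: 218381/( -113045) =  - 5^( - 1)*23^( - 1) * 983^( - 1) * 218381^1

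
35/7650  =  7/1530 = 0.00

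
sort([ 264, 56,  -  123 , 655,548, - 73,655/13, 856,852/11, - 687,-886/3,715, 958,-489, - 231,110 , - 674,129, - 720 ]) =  [-720,- 687, - 674, - 489 , - 886/3,- 231, - 123, - 73,655/13,56,852/11, 110 , 129, 264, 548, 655, 715, 856 , 958]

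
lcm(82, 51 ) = 4182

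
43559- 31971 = 11588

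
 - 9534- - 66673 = 57139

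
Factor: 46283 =31^1*1493^1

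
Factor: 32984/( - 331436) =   -  62/623 = -2^1 * 7^ ( - 1 ) * 31^1*89^ ( - 1)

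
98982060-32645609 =66336451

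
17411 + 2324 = 19735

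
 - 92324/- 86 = 46162/43 = 1073.53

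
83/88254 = 83/88254=0.00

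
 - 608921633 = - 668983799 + 60062166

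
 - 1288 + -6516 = -7804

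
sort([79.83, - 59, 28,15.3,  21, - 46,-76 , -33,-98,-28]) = [- 98, - 76, - 59,-46, -33, - 28,  15.3,21,28, 79.83]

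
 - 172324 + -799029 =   -  971353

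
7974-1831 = 6143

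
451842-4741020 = -4289178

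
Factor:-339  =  - 3^1*113^1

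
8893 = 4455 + 4438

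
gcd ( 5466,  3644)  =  1822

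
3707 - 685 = 3022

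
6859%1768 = 1555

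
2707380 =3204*845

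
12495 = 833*15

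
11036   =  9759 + 1277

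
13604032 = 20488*664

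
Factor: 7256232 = 2^3 * 3^2*31^1*3251^1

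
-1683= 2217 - 3900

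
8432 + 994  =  9426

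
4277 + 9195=13472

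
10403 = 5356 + 5047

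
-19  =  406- 425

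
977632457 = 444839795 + 532792662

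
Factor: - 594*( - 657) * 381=2^1 * 3^6*11^1 * 73^1 * 127^1= 148688298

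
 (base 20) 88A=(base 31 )3fm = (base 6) 23334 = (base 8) 6452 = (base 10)3370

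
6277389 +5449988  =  11727377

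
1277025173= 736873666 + 540151507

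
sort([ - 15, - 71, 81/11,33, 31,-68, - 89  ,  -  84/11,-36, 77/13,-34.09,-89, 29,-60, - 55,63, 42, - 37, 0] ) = [ - 89, - 89, -71,-68, - 60, - 55,- 37, -36, - 34.09,-15,-84/11, 0  ,  77/13, 81/11, 29 , 31,  33, 42, 63 ] 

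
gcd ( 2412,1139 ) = 67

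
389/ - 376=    - 2+363/376 =- 1.03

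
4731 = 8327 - 3596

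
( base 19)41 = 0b1001101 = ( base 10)77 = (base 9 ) 85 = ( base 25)32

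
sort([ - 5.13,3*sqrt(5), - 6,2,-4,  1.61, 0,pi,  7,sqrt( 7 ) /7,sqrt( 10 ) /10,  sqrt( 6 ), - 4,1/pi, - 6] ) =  [ - 6, -6, - 5.13, - 4,-4,0, sqrt(10) /10,1/pi,sqrt ( 7)/7,1.61 , 2, sqrt(6),pi , 3*sqrt( 5 ),7]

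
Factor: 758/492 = 379/246 = 2^( - 1 )*3^ ( - 1 ) * 41^( - 1 )*379^1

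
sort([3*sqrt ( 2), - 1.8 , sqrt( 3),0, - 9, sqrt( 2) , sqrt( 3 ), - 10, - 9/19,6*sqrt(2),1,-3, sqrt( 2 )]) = [ - 10, - 9, - 3, -1.8,-9/19, 0,1,sqrt(2 ) , sqrt(2), sqrt (3),  sqrt( 3 ) , 3*sqrt( 2) , 6*sqrt( 2)]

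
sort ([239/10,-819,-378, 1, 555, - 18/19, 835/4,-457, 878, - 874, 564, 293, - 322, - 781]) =[ - 874, - 819, - 781, - 457, - 378, - 322, - 18/19, 1,239/10, 835/4 , 293,555, 564,878 ]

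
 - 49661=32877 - 82538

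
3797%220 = 57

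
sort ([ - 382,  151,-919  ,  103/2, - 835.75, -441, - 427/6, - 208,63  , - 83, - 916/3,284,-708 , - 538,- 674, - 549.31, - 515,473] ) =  [ - 919, - 835.75, - 708, - 674, - 549.31, - 538, - 515, -441, - 382, - 916/3 , - 208,-83, - 427/6, 103/2,63,151,284,473]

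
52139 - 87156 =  - 35017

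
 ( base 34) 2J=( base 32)2n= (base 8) 127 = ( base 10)87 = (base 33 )2l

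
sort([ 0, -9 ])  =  [ - 9, 0]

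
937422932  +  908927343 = 1846350275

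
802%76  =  42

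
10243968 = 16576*618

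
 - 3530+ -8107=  - 11637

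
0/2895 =0 = 0.00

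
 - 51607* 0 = 0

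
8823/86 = 8823/86 = 102.59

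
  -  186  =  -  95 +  - 91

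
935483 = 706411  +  229072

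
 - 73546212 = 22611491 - 96157703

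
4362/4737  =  1454/1579=0.92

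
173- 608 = - 435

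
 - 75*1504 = - 112800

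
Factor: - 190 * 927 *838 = -2^2*3^2 *5^1*19^1*103^1 * 419^1 = -  147596940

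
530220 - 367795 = 162425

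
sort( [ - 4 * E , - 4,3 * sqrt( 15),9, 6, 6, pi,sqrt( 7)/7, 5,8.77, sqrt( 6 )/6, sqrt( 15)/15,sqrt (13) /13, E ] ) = [ -4 * E,-4, sqrt( 15 )/15, sqrt( 13 ) /13, sqrt( 7 )/7, sqrt( 6 ) /6, E, pi, 5,  6, 6,8.77 , 9, 3*sqrt ( 15 )]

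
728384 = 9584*76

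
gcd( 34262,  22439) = 1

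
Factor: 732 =2^2 *3^1*61^1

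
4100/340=205/17=12.06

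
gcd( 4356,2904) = 1452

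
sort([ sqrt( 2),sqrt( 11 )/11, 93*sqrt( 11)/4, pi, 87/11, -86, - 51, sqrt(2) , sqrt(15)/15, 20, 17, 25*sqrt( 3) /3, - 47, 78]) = [- 86,-51, -47, sqrt( 15 ) /15,  sqrt(11) /11, sqrt( 2), sqrt ( 2) , pi, 87/11, 25*sqrt ( 3)/3,17 , 20,93*sqrt(11)/4, 78]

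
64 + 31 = 95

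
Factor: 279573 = 3^1*7^1*13313^1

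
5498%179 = 128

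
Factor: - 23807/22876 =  - 179/172=- 2^( - 2 ) * 43^( - 1)*179^1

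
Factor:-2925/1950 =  - 2^( - 1)*3^1 = - 3/2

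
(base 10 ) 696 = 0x2b8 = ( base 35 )jv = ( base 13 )417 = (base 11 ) 583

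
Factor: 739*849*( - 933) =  - 3^2*283^1* 311^1*739^1 = - 585374463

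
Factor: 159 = 3^1*53^1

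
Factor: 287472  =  2^4*  3^1*53^1 * 113^1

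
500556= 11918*42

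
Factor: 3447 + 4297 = 2^6*11^2=7744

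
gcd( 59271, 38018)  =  1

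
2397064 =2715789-318725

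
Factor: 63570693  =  3^1 * 21190231^1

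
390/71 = 390/71 = 5.49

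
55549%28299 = 27250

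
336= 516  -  180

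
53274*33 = 1758042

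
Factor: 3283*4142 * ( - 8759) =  - 119106511174 = -  2^1*7^2 * 19^2*67^1*109^1 *461^1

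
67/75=67/75 = 0.89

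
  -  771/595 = -2 + 419/595=-1.30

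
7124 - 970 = 6154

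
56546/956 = 28273/478  =  59.15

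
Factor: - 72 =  - 2^3*3^2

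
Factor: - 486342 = -2^1*3^2*41^1*659^1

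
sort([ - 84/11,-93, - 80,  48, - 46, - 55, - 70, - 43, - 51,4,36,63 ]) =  [ - 93, - 80, - 70, - 55, -51, - 46, - 43, - 84/11,4,36,48, 63 ]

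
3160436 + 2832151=5992587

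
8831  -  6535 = 2296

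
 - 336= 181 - 517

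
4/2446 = 2/1223 = 0.00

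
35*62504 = 2187640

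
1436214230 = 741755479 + 694458751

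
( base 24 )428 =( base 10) 2360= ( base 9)3212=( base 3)10020102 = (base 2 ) 100100111000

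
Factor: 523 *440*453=104244360 =2^3 * 3^1*5^1 * 11^1*151^1 *523^1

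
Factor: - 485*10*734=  - 2^2 * 5^2*97^1 * 367^1 = - 3559900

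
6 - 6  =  0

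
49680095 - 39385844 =10294251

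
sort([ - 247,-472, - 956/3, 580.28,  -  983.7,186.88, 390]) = [ - 983.7,- 472, - 956/3, - 247, 186.88, 390,  580.28 ]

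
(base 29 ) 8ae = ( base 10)7032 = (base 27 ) 9HC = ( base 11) 5313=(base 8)15570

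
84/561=28/187 = 0.15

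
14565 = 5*2913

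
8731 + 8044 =16775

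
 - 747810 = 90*(- 8309)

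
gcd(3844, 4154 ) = 62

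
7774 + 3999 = 11773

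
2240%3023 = 2240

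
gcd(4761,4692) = 69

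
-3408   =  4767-8175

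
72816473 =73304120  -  487647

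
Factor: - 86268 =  - 2^2*3^1 * 7^1 * 13^1*79^1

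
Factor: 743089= 743089^1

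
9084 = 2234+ 6850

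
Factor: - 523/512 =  - 2^( - 9)*523^1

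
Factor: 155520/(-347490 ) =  - 2^6*11^(- 1 ) * 13^(-1) = -64/143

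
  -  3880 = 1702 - 5582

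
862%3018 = 862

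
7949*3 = 23847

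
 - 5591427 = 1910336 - 7501763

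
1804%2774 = 1804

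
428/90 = 4+34/45 = 4.76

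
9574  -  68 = 9506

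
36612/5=7322 + 2/5 = 7322.40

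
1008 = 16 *63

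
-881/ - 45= 881/45 = 19.58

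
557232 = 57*9776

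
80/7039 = 80/7039= 0.01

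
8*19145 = 153160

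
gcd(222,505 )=1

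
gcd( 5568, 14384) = 464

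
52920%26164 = 592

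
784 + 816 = 1600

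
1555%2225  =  1555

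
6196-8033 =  - 1837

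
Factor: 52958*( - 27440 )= -1453167520 = -2^5*5^1*7^3 * 26479^1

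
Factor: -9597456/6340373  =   - 2^4*3^2*11^1*13^( - 2)*73^1 * 83^1*37517^(- 1)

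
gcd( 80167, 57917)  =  1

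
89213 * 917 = 81808321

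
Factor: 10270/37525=26/95 = 2^1*5^(  -  1)*13^1*19^(-1)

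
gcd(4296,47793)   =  537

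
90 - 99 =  - 9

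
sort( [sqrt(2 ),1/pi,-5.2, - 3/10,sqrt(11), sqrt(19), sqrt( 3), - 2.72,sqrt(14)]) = [ - 5.2, - 2.72,-3/10,1/pi,sqrt( 2)  ,  sqrt( 3), sqrt(11),  sqrt(14), sqrt(19) ] 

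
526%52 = 6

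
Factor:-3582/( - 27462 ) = 3^1  *  23^(  -  1)= 3/23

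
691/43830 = 691/43830 = 0.02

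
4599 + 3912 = 8511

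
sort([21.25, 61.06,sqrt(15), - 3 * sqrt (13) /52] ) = [  -  3*sqrt( 13 )/52, sqrt( 15), 21.25 , 61.06]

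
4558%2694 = 1864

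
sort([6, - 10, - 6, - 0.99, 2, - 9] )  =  [ - 10, - 9, - 6 , - 0.99,2,6 ] 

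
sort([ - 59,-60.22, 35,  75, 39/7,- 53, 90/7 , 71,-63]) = [  -  63,-60.22, - 59, - 53,39/7 , 90/7,  35,71 , 75] 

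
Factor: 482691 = 3^1*11^1*14627^1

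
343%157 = 29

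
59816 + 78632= 138448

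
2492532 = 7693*324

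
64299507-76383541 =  - 12084034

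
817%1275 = 817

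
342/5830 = 171/2915 = 0.06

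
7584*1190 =9024960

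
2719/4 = 679 + 3/4 = 679.75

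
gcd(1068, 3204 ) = 1068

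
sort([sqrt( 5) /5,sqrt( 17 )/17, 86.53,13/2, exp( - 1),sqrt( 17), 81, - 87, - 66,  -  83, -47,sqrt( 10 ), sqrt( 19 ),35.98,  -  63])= [ - 87 , - 83 , -66, - 63, - 47, sqrt( 17)/17,exp( - 1),sqrt( 5) /5,sqrt(10),sqrt( 17 ),sqrt( 19),13/2,  35.98 , 81, 86.53]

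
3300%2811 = 489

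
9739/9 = 9739/9 = 1082.11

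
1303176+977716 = 2280892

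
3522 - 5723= - 2201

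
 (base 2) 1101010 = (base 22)4I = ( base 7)211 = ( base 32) 3A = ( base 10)106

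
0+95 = 95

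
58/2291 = 2/79 = 0.03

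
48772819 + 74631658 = 123404477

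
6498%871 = 401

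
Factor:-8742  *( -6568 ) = 2^4*3^1*31^1*47^1*821^1 =57417456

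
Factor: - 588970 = -2^1*5^1*58897^1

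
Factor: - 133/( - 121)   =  7^1*11^(-2 )*19^1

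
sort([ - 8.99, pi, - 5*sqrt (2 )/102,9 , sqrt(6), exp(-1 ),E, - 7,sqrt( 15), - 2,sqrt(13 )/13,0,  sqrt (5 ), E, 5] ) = [ - 8.99 , -7, - 2, - 5*sqrt ( 2)/102,0,sqrt ( 13)/13,exp(-1),sqrt(5 ),sqrt( 6) , E,E,pi,sqrt(15 ), 5,9] 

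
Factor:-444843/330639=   -  3^1*7^1*23^1*359^( - 1) = - 483/359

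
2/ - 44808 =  - 1/22404 = -  0.00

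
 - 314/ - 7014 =157/3507 = 0.04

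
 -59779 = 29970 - 89749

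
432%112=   96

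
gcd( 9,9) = 9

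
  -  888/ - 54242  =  12/733=0.02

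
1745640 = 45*38792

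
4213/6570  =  4213/6570 = 0.64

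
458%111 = 14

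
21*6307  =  132447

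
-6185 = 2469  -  8654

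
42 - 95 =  - 53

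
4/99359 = 4/99359 = 0.00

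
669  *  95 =63555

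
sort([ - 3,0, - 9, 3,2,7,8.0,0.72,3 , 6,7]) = [ - 9,-3, 0, 0.72, 2,3, 3,6, 7,7, 8.0]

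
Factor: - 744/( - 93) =2^3 = 8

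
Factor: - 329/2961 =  - 1/9 = -3^ (-2)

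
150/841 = 150/841= 0.18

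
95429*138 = 13169202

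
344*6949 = 2390456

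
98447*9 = 886023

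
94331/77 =94331/77  =  1225.08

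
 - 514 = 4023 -4537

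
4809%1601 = 6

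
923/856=923/856 = 1.08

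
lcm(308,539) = 2156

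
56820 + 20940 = 77760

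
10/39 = 10/39 = 0.26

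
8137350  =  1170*6955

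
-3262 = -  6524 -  - 3262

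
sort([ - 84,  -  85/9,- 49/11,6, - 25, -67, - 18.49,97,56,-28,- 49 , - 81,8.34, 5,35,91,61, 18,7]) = [  -  84,  -  81, - 67, - 49, - 28, - 25, - 18.49,  -  85/9,  -  49/11,5,6, 7,8.34,18, 35,56,  61 , 91 , 97 ]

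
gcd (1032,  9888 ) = 24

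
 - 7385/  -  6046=7385/6046 = 1.22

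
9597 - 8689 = 908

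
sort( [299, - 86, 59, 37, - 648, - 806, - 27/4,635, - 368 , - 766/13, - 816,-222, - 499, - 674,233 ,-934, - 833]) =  [ - 934, - 833, - 816, - 806, - 674, - 648, - 499,  -  368,-222, - 86, - 766/13, - 27/4,37, 59,233,  299,635]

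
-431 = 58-489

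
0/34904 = 0 = 0.00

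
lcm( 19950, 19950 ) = 19950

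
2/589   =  2/589 = 0.00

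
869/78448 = 869/78448 = 0.01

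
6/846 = 1/141 = 0.01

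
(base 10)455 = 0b111000111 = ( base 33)DQ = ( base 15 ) 205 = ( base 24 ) IN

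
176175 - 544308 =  - 368133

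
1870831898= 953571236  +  917260662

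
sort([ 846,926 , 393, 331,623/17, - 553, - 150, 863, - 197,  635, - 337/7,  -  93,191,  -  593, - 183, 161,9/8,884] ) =[ - 593, - 553, - 197,-183, - 150, - 93, - 337/7,  9/8,623/17,161,191,331,393 , 635  ,  846, 863,884, 926]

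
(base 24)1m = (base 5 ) 141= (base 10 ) 46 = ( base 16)2e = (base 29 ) 1H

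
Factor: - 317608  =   - 2^3 *29^1 * 37^2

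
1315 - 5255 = - 3940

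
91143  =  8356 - -82787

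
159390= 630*253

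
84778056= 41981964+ 42796092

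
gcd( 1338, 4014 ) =1338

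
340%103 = 31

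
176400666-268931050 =-92530384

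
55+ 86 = 141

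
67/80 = 67/80 = 0.84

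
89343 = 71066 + 18277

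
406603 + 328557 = 735160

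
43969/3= 14656 + 1/3 = 14656.33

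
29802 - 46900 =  - 17098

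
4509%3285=1224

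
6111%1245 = 1131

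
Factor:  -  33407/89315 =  - 5^( - 1 )*11^1*3037^1*17863^( - 1 ) 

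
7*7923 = 55461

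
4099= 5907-1808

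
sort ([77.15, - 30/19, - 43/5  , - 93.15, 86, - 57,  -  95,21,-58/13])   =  [ - 95, - 93.15, - 57, - 43/5,  -  58/13, - 30/19, 21,77.15, 86]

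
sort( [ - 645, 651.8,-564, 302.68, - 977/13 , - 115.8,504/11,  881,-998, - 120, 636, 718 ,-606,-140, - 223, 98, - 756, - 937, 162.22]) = [ - 998, - 937, - 756, - 645, - 606,-564, - 223 ,-140, - 120, -115.8, - 977/13, 504/11, 98,162.22, 302.68, 636,  651.8, 718, 881]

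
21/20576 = 21/20576 = 0.00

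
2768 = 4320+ - 1552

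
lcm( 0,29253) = 0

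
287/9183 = 287/9183  =  0.03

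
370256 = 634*584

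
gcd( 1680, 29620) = 20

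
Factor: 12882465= 3^2 * 5^1*47^1* 6091^1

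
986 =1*986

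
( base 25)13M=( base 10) 722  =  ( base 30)o2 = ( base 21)1d8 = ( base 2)1011010010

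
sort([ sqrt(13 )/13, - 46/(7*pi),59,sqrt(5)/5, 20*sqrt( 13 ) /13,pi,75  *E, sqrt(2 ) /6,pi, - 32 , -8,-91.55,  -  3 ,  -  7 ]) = [ - 91.55, - 32, - 8, - 7 , - 3, - 46/( 7 * pi),sqrt (2 ) /6, sqrt( 13 )/13, sqrt(5)/5,pi, pi,20*sqrt( 13 )/13, 59,75*E ] 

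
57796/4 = 14449 = 14449.00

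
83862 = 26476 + 57386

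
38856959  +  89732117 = 128589076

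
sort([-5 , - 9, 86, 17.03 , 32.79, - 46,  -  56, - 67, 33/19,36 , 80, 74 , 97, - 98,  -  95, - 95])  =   [-98, - 95, -95, - 67,  -  56, - 46, - 9, - 5, 33/19,17.03, 32.79, 36,74,80,86,97 ]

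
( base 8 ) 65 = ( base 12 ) 45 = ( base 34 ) 1J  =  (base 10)53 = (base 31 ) 1M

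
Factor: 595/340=2^(  -  2)*7^1 = 7/4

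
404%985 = 404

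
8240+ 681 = 8921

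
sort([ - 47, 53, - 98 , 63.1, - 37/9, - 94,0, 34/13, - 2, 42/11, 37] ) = [ - 98, - 94, - 47, - 37/9 ,- 2 , 0, 34/13, 42/11, 37,53, 63.1 ] 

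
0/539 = 0 = 0.00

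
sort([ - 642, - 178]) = [-642,-178]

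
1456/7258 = 728/3629 = 0.20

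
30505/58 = 525+55/58=525.95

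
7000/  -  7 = - 1000+0/1 = - 1000.00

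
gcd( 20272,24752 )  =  112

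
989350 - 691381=297969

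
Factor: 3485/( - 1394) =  - 5/2= - 2^ ( - 1)*5^1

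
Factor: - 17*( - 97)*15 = 3^1*5^1 * 17^1*97^1 = 24735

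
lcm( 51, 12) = 204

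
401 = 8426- 8025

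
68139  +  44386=112525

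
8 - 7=1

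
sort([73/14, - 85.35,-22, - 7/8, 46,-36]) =[ - 85.35,-36,  -  22,  -  7/8, 73/14 , 46]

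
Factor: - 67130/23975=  - 2^1*5^( - 1 )*7^1  =  - 14/5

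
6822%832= 166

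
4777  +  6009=10786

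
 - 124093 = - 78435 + -45658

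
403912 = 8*50489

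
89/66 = 89/66=1.35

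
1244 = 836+408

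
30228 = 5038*6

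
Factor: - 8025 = -3^1*5^2*107^1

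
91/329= 13/47 = 0.28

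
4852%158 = 112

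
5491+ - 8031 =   -  2540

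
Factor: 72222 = 2^1*3^1*12037^1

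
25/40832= 25/40832 = 0.00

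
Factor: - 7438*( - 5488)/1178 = 2^4*7^3*19^ (- 1)*31^( - 1 )*3719^1 = 20409872/589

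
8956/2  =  4478 =4478.00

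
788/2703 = 788/2703  =  0.29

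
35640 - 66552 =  - 30912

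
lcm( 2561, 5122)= 5122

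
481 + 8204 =8685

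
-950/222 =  - 475/111= -  4.28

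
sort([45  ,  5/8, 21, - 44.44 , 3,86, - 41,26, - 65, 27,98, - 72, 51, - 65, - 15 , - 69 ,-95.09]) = [ - 95.09, - 72, - 69, - 65,  -  65, - 44.44,- 41 , - 15,5/8 , 3, 21,  26,27,  45, 51,86,  98 ] 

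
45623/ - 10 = - 45623/10 = - 4562.30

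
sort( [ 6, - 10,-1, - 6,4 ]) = [ - 10,-6, -1,  4,6]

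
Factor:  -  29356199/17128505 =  - 5^( - 1)* 107^1 *1109^( - 1 ) * 3089^( - 1)*274357^1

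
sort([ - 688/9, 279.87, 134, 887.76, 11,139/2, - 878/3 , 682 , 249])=[ - 878/3, - 688/9, 11, 139/2,134,249,279.87 , 682, 887.76]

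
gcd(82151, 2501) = 1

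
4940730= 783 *6310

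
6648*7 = 46536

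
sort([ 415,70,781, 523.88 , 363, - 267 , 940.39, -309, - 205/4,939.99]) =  [ - 309,  -  267, - 205/4,70,363,415,523.88,781,939.99, 940.39]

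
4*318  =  1272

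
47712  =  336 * 142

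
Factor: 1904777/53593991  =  7^2 * 11^(  -  1 )*157^(-1) * 31033^ (-1 )*38873^1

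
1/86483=1/86483  =  0.00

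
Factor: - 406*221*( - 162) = 2^2*3^4*7^1*  13^1*17^1*29^1= 14535612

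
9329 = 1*9329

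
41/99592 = 41/99592 =0.00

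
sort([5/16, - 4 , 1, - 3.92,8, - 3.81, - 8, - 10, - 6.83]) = [ - 10, - 8, - 6.83, - 4, - 3.92, - 3.81, 5/16, 1,  8]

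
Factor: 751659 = 3^1*19^1 *13187^1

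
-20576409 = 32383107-52959516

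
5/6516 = 5/6516 = 0.00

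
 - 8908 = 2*( - 4454 ) 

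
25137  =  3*8379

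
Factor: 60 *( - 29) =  - 2^2 * 3^1*5^1*29^1 = - 1740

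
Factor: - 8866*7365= - 65298090=- 2^1*3^1*5^1*11^1 * 13^1*31^1*491^1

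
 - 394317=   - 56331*7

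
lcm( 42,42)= 42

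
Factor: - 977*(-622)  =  2^1*311^1*977^1 = 607694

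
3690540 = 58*63630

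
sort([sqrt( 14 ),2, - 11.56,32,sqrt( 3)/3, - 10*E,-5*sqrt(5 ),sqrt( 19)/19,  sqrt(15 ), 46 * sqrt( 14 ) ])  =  [ - 10*E, - 11.56 ,-5 *sqrt( 5), sqrt( 19)/19,sqrt(3) /3,2,sqrt(14 ), sqrt( 15),32, 46*sqrt(14 )]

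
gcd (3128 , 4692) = 1564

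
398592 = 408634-10042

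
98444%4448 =588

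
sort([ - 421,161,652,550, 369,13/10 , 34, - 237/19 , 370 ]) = [ - 421, - 237/19,13/10  ,  34,  161 , 369 , 370, 550,652]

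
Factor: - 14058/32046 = - 3^1*7^( - 2 )*11^1 *71^1*109^(  -  1) = - 2343/5341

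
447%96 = 63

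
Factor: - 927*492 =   -  456084= - 2^2*3^3*41^1*103^1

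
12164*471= 5729244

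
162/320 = 81/160 = 0.51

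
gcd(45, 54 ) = 9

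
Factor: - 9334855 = -5^1*1866971^1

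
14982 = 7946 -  - 7036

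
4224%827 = 89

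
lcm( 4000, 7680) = 192000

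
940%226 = 36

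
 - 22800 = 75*(  -  304)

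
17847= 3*5949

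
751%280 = 191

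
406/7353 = 406/7353 =0.06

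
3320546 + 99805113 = 103125659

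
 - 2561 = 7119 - 9680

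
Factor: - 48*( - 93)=4464 = 2^4*3^2 * 31^1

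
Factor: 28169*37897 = 1067520593 = 17^1*1657^1 * 37897^1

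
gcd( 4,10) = 2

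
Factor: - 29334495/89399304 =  - 2^( - 3 ) * 3^( - 1) *5^1*73^(-2)*233^( - 1)*1955633^1=-  9778165/29799768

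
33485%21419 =12066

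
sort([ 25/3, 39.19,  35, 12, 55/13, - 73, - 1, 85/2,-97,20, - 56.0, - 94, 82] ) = [-97, - 94,-73, - 56.0, - 1,55/13, 25/3, 12, 20,35, 39.19,85/2, 82] 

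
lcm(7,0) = 0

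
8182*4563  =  37334466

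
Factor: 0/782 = 0^1 = 0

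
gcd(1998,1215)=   27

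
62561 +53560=116121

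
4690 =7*670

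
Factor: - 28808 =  - 2^3 * 13^1*277^1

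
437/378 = 437/378=1.16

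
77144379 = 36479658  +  40664721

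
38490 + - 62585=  - 24095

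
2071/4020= 2071/4020 = 0.52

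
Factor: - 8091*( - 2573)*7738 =2^1*3^2*29^1*31^2*53^1*73^1*83^1 = 161090790534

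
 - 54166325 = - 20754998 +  - 33411327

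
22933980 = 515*44532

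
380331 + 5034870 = 5415201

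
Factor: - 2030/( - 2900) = 2^( - 1)*5^(-1 ) * 7^1 = 7/10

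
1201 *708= 850308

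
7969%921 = 601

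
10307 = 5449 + 4858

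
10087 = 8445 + 1642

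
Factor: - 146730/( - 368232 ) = 365/916 = 2^ ( -2 ) * 5^1*73^1*229^(-1)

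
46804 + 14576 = 61380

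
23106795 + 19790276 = 42897071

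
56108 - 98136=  - 42028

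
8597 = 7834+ 763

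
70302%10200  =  9102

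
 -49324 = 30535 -79859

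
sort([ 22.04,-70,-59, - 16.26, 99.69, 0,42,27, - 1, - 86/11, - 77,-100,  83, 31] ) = [-100, - 77,  -  70,-59,-16.26, - 86/11,-1,0, 22.04,27,31,42, 83,99.69]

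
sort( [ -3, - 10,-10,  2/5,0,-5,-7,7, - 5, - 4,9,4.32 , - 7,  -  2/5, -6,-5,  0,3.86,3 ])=[-10,-10,-7,- 7,-6,-5,-5, - 5,-4,-3  , - 2/5,0 , 0,2/5 , 3,3.86, 4.32,7,9]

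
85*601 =51085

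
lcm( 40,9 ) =360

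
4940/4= 1235 = 1235.00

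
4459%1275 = 634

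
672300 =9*74700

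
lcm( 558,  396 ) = 12276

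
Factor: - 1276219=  - 7^1*337^1*541^1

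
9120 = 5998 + 3122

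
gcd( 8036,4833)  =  1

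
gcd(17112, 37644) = 12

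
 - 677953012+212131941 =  - 465821071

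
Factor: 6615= 3^3*5^1*7^2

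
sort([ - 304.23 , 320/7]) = [ - 304.23,320/7]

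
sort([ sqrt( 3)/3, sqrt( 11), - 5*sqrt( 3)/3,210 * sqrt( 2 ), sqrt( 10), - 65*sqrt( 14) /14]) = [ - 65*sqrt( 14)/14, - 5 * sqrt(3)/3, sqrt (3 )/3, sqrt( 10 ), sqrt( 11),210*sqrt( 2 ) ]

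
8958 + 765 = 9723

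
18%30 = 18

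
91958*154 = 14161532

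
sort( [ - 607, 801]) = [- 607, 801] 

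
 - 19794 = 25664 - 45458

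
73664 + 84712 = 158376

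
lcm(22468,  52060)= 2134460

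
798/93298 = 399/46649 = 0.01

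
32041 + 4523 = 36564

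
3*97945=293835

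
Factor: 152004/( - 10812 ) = -17^( - 1)*  239^1 = - 239/17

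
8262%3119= 2024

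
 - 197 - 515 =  - 712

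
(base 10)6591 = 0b1100110111111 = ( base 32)6DV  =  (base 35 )5DB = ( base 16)19bf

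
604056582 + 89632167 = 693688749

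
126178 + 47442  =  173620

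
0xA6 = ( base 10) 166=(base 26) 6A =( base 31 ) 5B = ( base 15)b1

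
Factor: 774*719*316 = 175855896  =  2^3*3^2 *43^1 *79^1 *719^1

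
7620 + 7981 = 15601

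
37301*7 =261107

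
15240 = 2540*6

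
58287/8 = 7285 + 7/8 = 7285.88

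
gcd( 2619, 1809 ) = 27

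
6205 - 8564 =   -  2359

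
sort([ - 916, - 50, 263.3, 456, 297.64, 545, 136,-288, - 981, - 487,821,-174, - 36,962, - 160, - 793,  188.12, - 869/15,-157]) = [  -  981, - 916, - 793, - 487, - 288, - 174 ,-160  , - 157, - 869/15, - 50, - 36,136,188.12, 263.3,  297.64,456,545 , 821,962] 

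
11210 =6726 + 4484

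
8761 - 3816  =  4945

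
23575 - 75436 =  - 51861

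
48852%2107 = 391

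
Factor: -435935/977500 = -2^ ( - 2 )*5^(-3 )*17^( - 1 )*23^( - 1)*87187^1 = -87187/195500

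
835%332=171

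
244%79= 7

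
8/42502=4/21251 = 0.00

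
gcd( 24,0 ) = 24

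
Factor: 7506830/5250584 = 3753415/2625292 = 2^(  -  2)*5^1*71^1 * 97^1*109^1*656323^( - 1)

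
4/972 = 1/243 = 0.00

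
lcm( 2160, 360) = 2160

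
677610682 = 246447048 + 431163634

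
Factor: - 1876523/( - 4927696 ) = 2^( -4)*11^1*31^1*131^(-1)*2351^( - 1)*5503^1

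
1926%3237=1926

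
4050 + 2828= 6878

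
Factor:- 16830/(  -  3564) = 2^(-1)*3^( - 2) * 5^1 * 17^1 = 85/18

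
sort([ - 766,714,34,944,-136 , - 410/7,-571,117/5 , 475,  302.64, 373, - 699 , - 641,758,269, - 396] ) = [ - 766, - 699,  -  641,-571 ,-396 , - 136, - 410/7,117/5, 34,269,  302.64,  373,  475,714,758,944 ] 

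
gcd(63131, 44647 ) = 1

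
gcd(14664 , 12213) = 3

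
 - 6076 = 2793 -8869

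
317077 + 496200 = 813277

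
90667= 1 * 90667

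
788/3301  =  788/3301 = 0.24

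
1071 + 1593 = 2664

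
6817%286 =239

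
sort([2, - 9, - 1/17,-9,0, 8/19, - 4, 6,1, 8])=[ - 9, - 9, - 4, - 1/17, 0,8/19,1,2, 6, 8]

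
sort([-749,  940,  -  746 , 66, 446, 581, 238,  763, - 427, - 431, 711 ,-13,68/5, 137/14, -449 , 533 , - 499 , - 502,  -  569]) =[ - 749, - 746,-569 ,-502,  -  499, - 449  , - 431, -427, - 13,137/14,  68/5,66, 238, 446, 533, 581, 711,763, 940]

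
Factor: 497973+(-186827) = 311146  =  2^1*11^1*14143^1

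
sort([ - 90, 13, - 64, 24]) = [ - 90,-64,13 , 24 ]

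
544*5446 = 2962624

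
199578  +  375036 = 574614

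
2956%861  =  373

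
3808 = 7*544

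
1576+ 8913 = 10489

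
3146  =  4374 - 1228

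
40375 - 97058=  - 56683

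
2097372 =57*36796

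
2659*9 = 23931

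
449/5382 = 449/5382 = 0.08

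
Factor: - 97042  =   - 2^1 * 11^2 * 401^1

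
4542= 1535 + 3007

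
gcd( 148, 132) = 4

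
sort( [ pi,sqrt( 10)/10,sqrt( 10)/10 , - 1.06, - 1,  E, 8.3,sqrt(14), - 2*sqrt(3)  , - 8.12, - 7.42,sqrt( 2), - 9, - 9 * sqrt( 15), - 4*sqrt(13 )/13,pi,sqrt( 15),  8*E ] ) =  [ - 9*sqrt(15), - 9, - 8.12, - 7.42, - 2*sqrt( 3), - 4*sqrt(13 )/13, - 1.06, - 1, sqrt( 10) /10,  sqrt( 10 )/10,sqrt( 2), E,pi,  pi,sqrt(14),  sqrt( 15) , 8.3,8*E]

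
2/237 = 2/237 = 0.01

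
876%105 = 36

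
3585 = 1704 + 1881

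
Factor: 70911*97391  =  3^2*7^1*7879^1*13913^1 =6906093201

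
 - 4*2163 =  - 8652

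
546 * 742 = 405132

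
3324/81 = 41 + 1/27=   41.04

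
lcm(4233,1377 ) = 114291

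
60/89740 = 3/4487 = 0.00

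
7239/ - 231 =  -2413/77 =- 31.34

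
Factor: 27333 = 3^2*3037^1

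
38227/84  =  5461/12 = 455.08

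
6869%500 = 369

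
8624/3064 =2 + 312/383 =2.81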